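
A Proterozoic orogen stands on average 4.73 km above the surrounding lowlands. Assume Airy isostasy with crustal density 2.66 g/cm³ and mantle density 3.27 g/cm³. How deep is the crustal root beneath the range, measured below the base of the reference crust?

20.6 km

By Archimedes' principle applied to the lithosphere: the weight of the topography is balanced by the buoyancy of the root, ρ_c h = (ρ_m − ρ_c) r.
r = h · ρ_c / (ρ_m − ρ_c) = 4.73 km × 2.66 / (3.27 − 2.66) = 20.6 km.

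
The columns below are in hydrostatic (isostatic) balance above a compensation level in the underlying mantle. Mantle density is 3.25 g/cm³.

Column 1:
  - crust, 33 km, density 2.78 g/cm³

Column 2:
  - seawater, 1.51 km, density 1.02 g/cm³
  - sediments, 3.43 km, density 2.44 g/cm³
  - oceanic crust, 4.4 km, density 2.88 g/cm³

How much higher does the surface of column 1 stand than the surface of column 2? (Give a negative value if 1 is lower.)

For any compensation level in the mantle, the mantle terms cancel and isostasy reduces to e = (Σt_1 − Σt_2) − (Σ(ρt)_1 − Σ(ρt)_2) / ρ_m.
Σt_1 = 33 km; Σt_2 = 9.34 km; Σ(ρt)_1 = 91.74; Σ(ρt)_2 = 22.5814 (in km·g/cm³).
e = (33 − 9.34) − (91.74 − 22.5814) / 3.25 = 2.38 km.

2.38 km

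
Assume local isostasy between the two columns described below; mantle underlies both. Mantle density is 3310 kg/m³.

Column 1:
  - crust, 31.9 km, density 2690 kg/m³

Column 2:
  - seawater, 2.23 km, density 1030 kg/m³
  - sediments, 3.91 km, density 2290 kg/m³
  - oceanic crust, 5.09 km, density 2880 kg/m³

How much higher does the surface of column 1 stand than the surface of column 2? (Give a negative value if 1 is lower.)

For any compensation level in the mantle, the mantle terms cancel and isostasy reduces to e = (Σt_1 − Σt_2) − (Σ(ρt)_1 − Σ(ρt)_2) / ρ_m.
Σt_1 = 31.9 km; Σt_2 = 11.23 km; Σ(ρt)_1 = 85811; Σ(ρt)_2 = 25910 (in km·kg/m³).
e = (31.9 − 11.23) − (85811 − 25910) / 3310 = 2.57 km.

2.57 km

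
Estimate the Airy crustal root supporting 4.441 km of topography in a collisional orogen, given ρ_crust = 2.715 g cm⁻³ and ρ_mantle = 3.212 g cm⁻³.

By Archimedes' principle applied to the lithosphere: the weight of the topography is balanced by the buoyancy of the root, ρ_c h = (ρ_m − ρ_c) r.
r = h · ρ_c / (ρ_m − ρ_c) = 4.441 km × 2.715 / (3.212 − 2.715) = 24.3 km.

24.3 km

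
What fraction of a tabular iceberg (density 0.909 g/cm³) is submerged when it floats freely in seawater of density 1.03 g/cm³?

0.883

Submerged fraction = ρ_obj/ρ_fluid = 0.909/1.03 = 0.883.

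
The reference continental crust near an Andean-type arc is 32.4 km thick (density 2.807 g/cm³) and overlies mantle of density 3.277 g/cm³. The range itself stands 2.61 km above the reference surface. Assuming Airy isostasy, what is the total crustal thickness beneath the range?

Root depth r = h ρ_c / (ρ_m − ρ_c) = 2.61 km × 2.807 / 0.47 = 15.59 km.
Total thickness = T + h + r = 32.4 km + 2.61 km + 15.59 km = 50.6 km.

50.6 km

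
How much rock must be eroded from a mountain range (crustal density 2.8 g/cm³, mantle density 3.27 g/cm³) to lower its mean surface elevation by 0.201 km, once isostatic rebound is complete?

Net drop Δ = e − u = e − e ρ_c/ρ_m = e (ρ_m − ρ_c)/ρ_m.
e = Δ ρ_m/(ρ_m − ρ_c) = 0.201 km × 3.27/0.47 = 1.4 km.

1.4 km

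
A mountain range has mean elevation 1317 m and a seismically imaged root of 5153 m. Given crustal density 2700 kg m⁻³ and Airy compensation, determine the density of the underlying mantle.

3390 kg m⁻³

Airy balance: ρ_c h = (ρ_m − ρ_c) r → ρ_m = ρ_c (1 + h/r).
ρ_m = 2700 × (1 + 1317 m/5153 m) = 3390 kg m⁻³.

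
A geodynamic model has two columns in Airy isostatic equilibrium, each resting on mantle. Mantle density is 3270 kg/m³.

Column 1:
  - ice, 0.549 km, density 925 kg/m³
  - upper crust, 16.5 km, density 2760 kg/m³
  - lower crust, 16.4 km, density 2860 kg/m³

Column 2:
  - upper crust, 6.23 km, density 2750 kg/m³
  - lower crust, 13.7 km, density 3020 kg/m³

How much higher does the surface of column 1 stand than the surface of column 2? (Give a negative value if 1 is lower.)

For any compensation level in the mantle, the mantle terms cancel and isostasy reduces to e = (Σt_1 − Σt_2) − (Σ(ρt)_1 − Σ(ρt)_2) / ρ_m.
Σt_1 = 33.449 km; Σt_2 = 19.93 km; Σ(ρt)_1 = 92951.825; Σ(ρt)_2 = 58506.5 (in km·kg/m³).
e = (33.449 − 19.93) − (92951.825 − 58506.5) / 3270 = 2.99 km.

2.99 km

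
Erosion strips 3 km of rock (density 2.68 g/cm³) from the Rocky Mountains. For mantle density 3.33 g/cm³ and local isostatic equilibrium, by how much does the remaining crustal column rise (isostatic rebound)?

Unloading: uplift u = e ρ_c/ρ_m = 3 km × 2.68/3.33 = 2.41 km.

2.41 km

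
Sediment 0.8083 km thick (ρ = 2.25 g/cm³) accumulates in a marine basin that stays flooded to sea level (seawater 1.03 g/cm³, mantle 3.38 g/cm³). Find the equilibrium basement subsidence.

0.42 km

Submarine loading: the sediment displaces seawater, and the subsidence is in turn flooded, so s (ρ_m − ρ_w) = t (ρ_sed − ρ_w).
s = 0.8083 km × (2.25 − 1.03) / (3.38 − 1.03) = 0.42 km.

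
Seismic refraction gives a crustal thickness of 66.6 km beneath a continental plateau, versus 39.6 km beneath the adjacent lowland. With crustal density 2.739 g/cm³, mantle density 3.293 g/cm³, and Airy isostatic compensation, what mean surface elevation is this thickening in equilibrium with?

4.54 km

Excess crust Δ = 66.6 km − 39.6 km = 27 km, split between elevation h and root r with h + r = Δ.
Airy balance ρ_c h = (ρ_m − ρ_c) r gives r = h ρ_c/(ρ_m − ρ_c), so h (1 + ρ_c/(ρ_m − ρ_c)) = Δ, i.e. h = Δ (ρ_m − ρ_c)/ρ_m.
h = 27 km × 0.554/3.293 = 4.54 km.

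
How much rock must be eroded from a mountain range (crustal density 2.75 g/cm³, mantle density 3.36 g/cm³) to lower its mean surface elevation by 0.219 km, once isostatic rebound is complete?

1.21 km

Net drop Δ = e − u = e − e ρ_c/ρ_m = e (ρ_m − ρ_c)/ρ_m.
e = Δ ρ_m/(ρ_m − ρ_c) = 0.219 km × 3.36/0.61 = 1.21 km.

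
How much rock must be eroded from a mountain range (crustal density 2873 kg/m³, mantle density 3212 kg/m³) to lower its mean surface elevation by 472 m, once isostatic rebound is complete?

Net drop Δ = e − u = e − e ρ_c/ρ_m = e (ρ_m − ρ_c)/ρ_m.
e = Δ ρ_m/(ρ_m − ρ_c) = 472 m × 3212/339 = 4470 m.

4470 m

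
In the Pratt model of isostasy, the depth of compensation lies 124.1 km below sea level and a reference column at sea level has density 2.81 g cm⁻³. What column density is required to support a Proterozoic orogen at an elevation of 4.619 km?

2.71 g cm⁻³

Pratt balance: ρ_ref D = ρ (D + h).
ρ = ρ_ref D/(D + h) = 2.81 × 124.1 km/(124.1 km + 4.619 km) = 2.71 g cm⁻³.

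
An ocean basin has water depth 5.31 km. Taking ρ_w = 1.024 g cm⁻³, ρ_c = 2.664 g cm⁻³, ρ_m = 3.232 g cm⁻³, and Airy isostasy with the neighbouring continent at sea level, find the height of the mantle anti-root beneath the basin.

By Archimedes' principle applied to the lithosphere: replacing crust with seawater at the top is compensated by replacing crust with mantle at the base: d (ρ_c − ρ_w) = a (ρ_m − ρ_c).
a = d (ρ_c − ρ_w)/(ρ_m − ρ_c) = 5.31 km × 1.64/0.568 = 15.3 km.

15.3 km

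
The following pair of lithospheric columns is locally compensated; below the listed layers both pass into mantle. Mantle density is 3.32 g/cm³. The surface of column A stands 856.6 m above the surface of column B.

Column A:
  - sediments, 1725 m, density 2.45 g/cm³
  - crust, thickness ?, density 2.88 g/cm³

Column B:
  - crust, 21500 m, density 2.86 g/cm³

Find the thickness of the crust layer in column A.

Take the compensation level at the base of the deeper column (depth z_c below the surface of column A) and equate Σ ρ_i t_i down to z_c; mantle fills any gap and the z_c terms cancel.
Column A: 1725×2.45 + x×2.88 + (z_c − 1725 − x)×3.32
Column B: 856.6×0 + 21500×2.86 + (z_c − 856.6 − 21500)×3.32
The z_c×3.32 term appears on both sides and cancels. Collect the known terms of each column as K = Σ(ρt)_known − 3.32 × (depth of known layers): K_A = 4226.25 − 3.32×1725 = −1500.75; K_B = 61490 − 3.32×(856.6 + 21500) = −12733.912.
Balance: K_A − x×(3.32 − 2.88) = K_B, so x = (K_A − K_B)/(3.32 − 2.88) = 11233.2/0.44 = 25500 m.

25500 m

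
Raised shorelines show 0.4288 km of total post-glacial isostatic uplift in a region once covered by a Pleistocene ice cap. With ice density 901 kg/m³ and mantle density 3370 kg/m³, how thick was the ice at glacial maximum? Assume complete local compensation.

1.6 km

u = t ρ_ice/ρ_m → t = u ρ_m/ρ_ice = 0.4288 km × 3370/901 = 1.6 km.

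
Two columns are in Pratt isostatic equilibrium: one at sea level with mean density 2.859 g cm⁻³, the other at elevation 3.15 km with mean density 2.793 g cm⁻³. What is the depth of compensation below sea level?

133 km

ρ_ref D = ρ (D + h) → D (ρ_ref − ρ) = ρ h.
D = ρ h/(ρ_ref − ρ) = 2.793 × 3.15 km/(2.859 − 2.793) = 133 km.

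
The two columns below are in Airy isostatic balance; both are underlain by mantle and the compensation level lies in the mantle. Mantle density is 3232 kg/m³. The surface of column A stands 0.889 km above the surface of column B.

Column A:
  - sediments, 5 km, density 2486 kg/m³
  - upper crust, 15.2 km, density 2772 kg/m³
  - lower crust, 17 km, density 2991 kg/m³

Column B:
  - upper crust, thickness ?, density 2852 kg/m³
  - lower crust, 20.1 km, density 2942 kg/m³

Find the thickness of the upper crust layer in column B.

16.1 km

Take the compensation level at the base of the deeper column (depth z_c below the surface of column A) and equate Σ ρ_i t_i down to z_c; mantle fills any gap and the z_c terms cancel.
Column A: 5×2486 + 15.2×2772 + 17×2991 + (z_c − 37.2)×3232
Column B: 0.889×0 + x×2852 + 20.1×2942 + (z_c − 0.889 − 20.1 − x)×3232
The z_c×3232 term appears on both sides and cancels. Collect the known terms of each column as K = Σ(ρt)_known − 3232 × (depth of known layers): K_A = 105411.4 − 3232×37.2 = −14819; K_B = 59134.2 − 3232×(0.889 + 20.1) = −8702.248.
Balance: K_A = K_B − x×(3232 − 2852), so x = (K_B − K_A)/(3232 − 2852) = 6116.75/380 = 16.1 km.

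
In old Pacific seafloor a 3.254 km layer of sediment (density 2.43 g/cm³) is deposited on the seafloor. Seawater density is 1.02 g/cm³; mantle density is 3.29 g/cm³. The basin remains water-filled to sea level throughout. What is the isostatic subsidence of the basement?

Submarine loading: the sediment displaces seawater, and the subsidence is in turn flooded, so s (ρ_m − ρ_w) = t (ρ_sed − ρ_w).
s = 3.254 km × (2.43 − 1.02) / (3.29 − 1.02) = 2.02 km.

2.02 km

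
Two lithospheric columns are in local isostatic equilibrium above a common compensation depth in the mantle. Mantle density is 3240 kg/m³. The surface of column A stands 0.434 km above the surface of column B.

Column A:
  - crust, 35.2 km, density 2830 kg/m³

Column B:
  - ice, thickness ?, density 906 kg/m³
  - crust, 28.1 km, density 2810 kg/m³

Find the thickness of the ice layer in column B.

0.404 km

Take the compensation level at the base of the deeper column (depth z_c below the surface of column A) and equate Σ ρ_i t_i down to z_c; mantle fills any gap and the z_c terms cancel.
Column A: 35.2×2830 + (z_c − 35.2)×3240
Column B: 0.434×0 + x×906 + 28.1×2810 + (z_c − 0.434 − 28.1 − x)×3240
The z_c×3240 term appears on both sides and cancels. Collect the known terms of each column as K = Σ(ρt)_known − 3240 × (depth of known layers): K_A = 99616 − 3240×35.2 = −14432; K_B = 78961 − 3240×(0.434 + 28.1) = −13489.16.
Balance: K_A = K_B − x×(3240 − 906), so x = (K_B − K_A)/(3240 − 906) = 942.84/2334 = 0.404 km.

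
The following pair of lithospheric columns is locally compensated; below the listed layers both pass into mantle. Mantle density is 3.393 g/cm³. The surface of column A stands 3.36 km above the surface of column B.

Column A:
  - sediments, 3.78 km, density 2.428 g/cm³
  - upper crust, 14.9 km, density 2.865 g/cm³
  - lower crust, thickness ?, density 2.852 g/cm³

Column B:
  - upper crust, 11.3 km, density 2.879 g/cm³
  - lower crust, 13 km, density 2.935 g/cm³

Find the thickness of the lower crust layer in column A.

Take the compensation level at the base of the deeper column (depth z_c below the surface of column A) and equate Σ ρ_i t_i down to z_c; mantle fills any gap and the z_c terms cancel.
Column A: 3.78×2.428 + 14.9×2.865 + x×2.852 + (z_c − 18.68 − x)×3.393
Column B: 3.36×0 + 11.3×2.879 + 13×2.935 + (z_c − 3.36 − 24.3)×3.393
The z_c×3.393 term appears on both sides and cancels. Collect the known terms of each column as K = Σ(ρt)_known − 3.393 × (depth of known layers): K_A = 51.86634 − 3.393×18.68 = −11.5149; K_B = 70.6877 − 3.393×(3.36 + 24.3) = −23.16268.
Balance: K_A − x×(3.393 − 2.852) = K_B, so x = (K_A − K_B)/(3.393 − 2.852) = 11.6478/0.541 = 21.5 km.

21.5 km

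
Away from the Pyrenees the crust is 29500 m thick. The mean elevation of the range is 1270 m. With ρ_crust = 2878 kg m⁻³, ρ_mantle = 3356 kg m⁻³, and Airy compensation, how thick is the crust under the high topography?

Root depth r = h ρ_c / (ρ_m − ρ_c) = 1270 m × 2878 / 478 = 7647 m.
Total thickness = T + h + r = 29500 m + 1270 m + 7647 m = 38400 m.

38400 m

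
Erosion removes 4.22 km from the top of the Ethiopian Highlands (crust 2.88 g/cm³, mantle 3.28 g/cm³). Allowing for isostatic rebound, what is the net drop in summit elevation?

Rebound u = e ρ_c/ρ_m = 4.22 km × 2.88/3.28 = 3.705 km.
Net surface drop = e − u = 4.22 km − 3.705 km = e (ρ_m − ρ_c)/ρ_m = 0.515 km.

0.515 km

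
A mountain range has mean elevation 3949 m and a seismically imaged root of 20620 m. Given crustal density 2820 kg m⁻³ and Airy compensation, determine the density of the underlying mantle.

3360 kg m⁻³

Airy balance: ρ_c h = (ρ_m − ρ_c) r → ρ_m = ρ_c (1 + h/r).
ρ_m = 2820 × (1 + 3949 m/20620 m) = 3360 kg m⁻³.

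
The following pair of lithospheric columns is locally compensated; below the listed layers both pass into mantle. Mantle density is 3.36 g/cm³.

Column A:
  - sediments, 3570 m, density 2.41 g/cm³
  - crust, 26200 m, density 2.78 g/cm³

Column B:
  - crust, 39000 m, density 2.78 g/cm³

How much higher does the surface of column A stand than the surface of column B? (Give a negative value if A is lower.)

−1200 m

For any compensation level in the mantle, the mantle terms cancel and isostasy reduces to e = (Σt_A − Σt_B) − (Σ(ρt)_A − Σ(ρt)_B) / ρ_m.
Σt_A = 29770 m; Σt_B = 39000 m; Σ(ρt)_A = 81439.7; Σ(ρt)_B = 108420 (in m·g/cm³).
e = (29770 − 39000) − (81439.7 − 108420) / 3.36 = −1200 m.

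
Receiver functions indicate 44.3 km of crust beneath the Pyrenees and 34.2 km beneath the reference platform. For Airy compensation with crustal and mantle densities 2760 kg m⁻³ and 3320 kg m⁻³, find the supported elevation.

Excess crust Δ = 44.3 km − 34.2 km = 10.1 km, split between elevation h and root r with h + r = Δ.
Airy balance ρ_c h = (ρ_m − ρ_c) r gives r = h ρ_c/(ρ_m − ρ_c), so h (1 + ρ_c/(ρ_m − ρ_c)) = Δ, i.e. h = Δ (ρ_m − ρ_c)/ρ_m.
h = 10.1 km × 560/3320 = 1.7 km.

1.7 km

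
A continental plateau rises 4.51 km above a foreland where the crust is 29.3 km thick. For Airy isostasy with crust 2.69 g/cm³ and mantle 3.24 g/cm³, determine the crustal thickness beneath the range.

Root depth r = h ρ_c / (ρ_m − ρ_c) = 4.51 km × 2.69 / 0.55 = 22.06 km.
Total thickness = T + h + r = 29.3 km + 4.51 km + 22.06 km = 55.9 km.

55.9 km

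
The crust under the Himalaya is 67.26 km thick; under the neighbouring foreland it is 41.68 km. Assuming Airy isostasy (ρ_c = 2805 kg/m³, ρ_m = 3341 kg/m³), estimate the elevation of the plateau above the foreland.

Excess crust Δ = 67.26 km − 41.68 km = 25.58 km, split between elevation h and root r with h + r = Δ.
Airy balance ρ_c h = (ρ_m − ρ_c) r gives r = h ρ_c/(ρ_m − ρ_c), so h (1 + ρ_c/(ρ_m − ρ_c)) = Δ, i.e. h = Δ (ρ_m − ρ_c)/ρ_m.
h = 25.58 km × 536/3341 = 4.1 km.

4.1 km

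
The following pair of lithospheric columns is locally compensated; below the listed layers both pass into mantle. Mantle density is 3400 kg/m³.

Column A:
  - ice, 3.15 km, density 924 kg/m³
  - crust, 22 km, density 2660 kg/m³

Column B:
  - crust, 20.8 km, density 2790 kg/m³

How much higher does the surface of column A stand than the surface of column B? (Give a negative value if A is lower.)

3.35 km

For any compensation level in the mantle, the mantle terms cancel and isostasy reduces to e = (Σt_A − Σt_B) − (Σ(ρt)_A − Σ(ρt)_B) / ρ_m.
Σt_A = 25.15 km; Σt_B = 20.8 km; Σ(ρt)_A = 61430.6; Σ(ρt)_B = 58032 (in km·kg/m³).
e = (25.15 − 20.8) − (61430.6 − 58032) / 3400 = 3.35 km.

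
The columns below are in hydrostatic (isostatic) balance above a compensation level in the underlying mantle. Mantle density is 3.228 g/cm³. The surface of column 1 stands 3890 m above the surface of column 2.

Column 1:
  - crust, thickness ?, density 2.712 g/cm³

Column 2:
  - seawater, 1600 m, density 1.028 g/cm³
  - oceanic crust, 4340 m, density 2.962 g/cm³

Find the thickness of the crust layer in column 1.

Take the compensation level at the base of the deeper column (depth z_c below the surface of column 1) and equate Σ ρ_i t_i down to z_c; mantle fills any gap and the z_c terms cancel.
Column 1: x×2.712 + (z_c − 0 − x)×3.228
Column 2: 3890×0 + 1600×1.028 + 4340×2.962 + (z_c − 3890 − 5940)×3.228
The z_c×3.228 term appears on both sides and cancels. Collect the known terms of each column as K = Σ(ρt)_known − 3.228 × (depth of known layers): K_1 = 0 − 3.228×0 = 0; K_2 = 14499.88 − 3.228×(3890 + 5940) = −17231.36.
Balance: K_1 − x×(3.228 − 2.712) = K_2, so x = (K_1 − K_2)/(3.228 − 2.712) = 17231.4/0.516 = 33400 m.

33400 m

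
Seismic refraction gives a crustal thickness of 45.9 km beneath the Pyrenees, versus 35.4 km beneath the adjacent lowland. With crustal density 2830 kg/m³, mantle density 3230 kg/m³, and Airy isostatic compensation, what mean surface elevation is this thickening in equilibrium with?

1.3 km

Excess crust Δ = 45.9 km − 35.4 km = 10.5 km, split between elevation h and root r with h + r = Δ.
Airy balance ρ_c h = (ρ_m − ρ_c) r gives r = h ρ_c/(ρ_m − ρ_c), so h (1 + ρ_c/(ρ_m − ρ_c)) = Δ, i.e. h = Δ (ρ_m − ρ_c)/ρ_m.
h = 10.5 km × 400/3230 = 1.3 km.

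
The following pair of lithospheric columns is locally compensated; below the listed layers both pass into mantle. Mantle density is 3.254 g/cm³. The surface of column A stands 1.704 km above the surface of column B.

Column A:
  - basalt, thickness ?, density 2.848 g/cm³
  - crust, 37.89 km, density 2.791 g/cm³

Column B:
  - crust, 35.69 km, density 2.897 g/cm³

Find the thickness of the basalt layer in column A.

1.83 km

Take the compensation level at the base of the deeper column (depth z_c below the surface of column A) and equate Σ ρ_i t_i down to z_c; mantle fills any gap and the z_c terms cancel.
Column A: x×2.848 + 37.89×2.791 + (z_c − 37.89 − x)×3.254
Column B: 1.704×0 + 35.69×2.897 + (z_c − 1.704 − 35.69)×3.254
The z_c×3.254 term appears on both sides and cancels. Collect the known terms of each column as K = Σ(ρt)_known − 3.254 × (depth of known layers): K_A = 105.75099 − 3.254×37.89 = −17.54307; K_B = 103.39393 − 3.254×(1.704 + 35.69) = −18.286146.
Balance: K_A − x×(3.254 − 2.848) = K_B, so x = (K_A − K_B)/(3.254 − 2.848) = 0.743076/0.406 = 1.83 km.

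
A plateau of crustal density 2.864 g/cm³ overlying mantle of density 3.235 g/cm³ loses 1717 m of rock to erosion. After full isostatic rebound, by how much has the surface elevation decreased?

197 m

Rebound u = e ρ_c/ρ_m = 1717 m × 2.864/3.235 = 1520 m.
Net surface drop = e − u = 1717 m − 1520 m = e (ρ_m − ρ_c)/ρ_m = 197 m.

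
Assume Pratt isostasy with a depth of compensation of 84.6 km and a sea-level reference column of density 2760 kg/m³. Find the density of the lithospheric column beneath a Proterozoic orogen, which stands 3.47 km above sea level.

Pratt balance: ρ_ref D = ρ (D + h).
ρ = ρ_ref D/(D + h) = 2760 × 84.6 km/(84.6 km + 3.47 km) = 2650 kg/m³.

2650 kg/m³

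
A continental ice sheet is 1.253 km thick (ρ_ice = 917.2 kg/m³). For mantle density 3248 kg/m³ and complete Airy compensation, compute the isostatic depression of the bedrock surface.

0.354 km

Equating mass per unit area of the two columns: the ice load ρ_ice t is balanced by mantle displaced below, ρ_m s.
s = t ρ_ice / ρ_m = 1.253 km × 917.2/3248 = 0.354 km.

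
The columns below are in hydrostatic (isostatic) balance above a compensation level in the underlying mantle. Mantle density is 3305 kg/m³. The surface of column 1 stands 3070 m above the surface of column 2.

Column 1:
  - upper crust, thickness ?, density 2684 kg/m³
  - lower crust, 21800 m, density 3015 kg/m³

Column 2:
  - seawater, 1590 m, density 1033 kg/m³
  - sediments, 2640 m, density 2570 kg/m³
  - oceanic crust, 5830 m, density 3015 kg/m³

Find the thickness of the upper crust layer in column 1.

17800 m

Take the compensation level at the base of the deeper column (depth z_c below the surface of column 1) and equate Σ ρ_i t_i down to z_c; mantle fills any gap and the z_c terms cancel.
Column 1: x×2684 + 21800×3015 + (z_c − 21800 − x)×3305
Column 2: 3070×0 + 1590×1033 + 2640×2570 + 5830×3015 + (z_c − 3070 − 10060)×3305
The z_c×3305 term appears on both sides and cancels. Collect the known terms of each column as K = Σ(ρt)_known − 3305 × (depth of known layers): K_1 = 65727000 − 3305×21800 = −6322000; K_2 = 26004720 − 3305×(3070 + 10060) = −17389930.
Balance: K_1 − x×(3305 − 2684) = K_2, so x = (K_1 − K_2)/(3305 − 2684) = 11067900/621 = 17800 m.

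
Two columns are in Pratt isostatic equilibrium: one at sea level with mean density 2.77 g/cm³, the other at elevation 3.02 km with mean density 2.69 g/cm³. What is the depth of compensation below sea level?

ρ_ref D = ρ (D + h) → D (ρ_ref − ρ) = ρ h.
D = ρ h/(ρ_ref − ρ) = 2.69 × 3.02 km/(2.77 − 2.69) = 102 km.

102 km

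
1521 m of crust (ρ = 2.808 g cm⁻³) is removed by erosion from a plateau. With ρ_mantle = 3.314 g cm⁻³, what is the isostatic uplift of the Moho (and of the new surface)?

Unloading: uplift u = e ρ_c/ρ_m = 1521 m × 2.808/3.314 = 1290 m.

1290 m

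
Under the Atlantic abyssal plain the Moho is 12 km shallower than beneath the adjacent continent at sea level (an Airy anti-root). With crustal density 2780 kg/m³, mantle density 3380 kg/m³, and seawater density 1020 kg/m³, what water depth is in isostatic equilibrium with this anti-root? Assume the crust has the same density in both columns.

4.09 km

Replacing a thickness d of crust by seawater at the top must be balanced by replacing crust with mantle at the base: d (ρ_c − ρ_w) = a (ρ_m − ρ_c).
d = a (ρ_m − ρ_c)/(ρ_c − ρ_w) = 12 km × 600/1760 = 4.09 km.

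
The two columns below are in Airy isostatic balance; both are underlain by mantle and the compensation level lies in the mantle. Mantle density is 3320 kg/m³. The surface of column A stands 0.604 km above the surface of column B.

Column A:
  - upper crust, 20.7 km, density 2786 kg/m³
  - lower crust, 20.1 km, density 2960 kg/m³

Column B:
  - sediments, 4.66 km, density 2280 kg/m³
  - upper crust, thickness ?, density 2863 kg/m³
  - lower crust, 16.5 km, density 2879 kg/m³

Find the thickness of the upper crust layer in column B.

Take the compensation level at the base of the deeper column (depth z_c below the surface of column A) and equate Σ ρ_i t_i down to z_c; mantle fills any gap and the z_c terms cancel.
Column A: 20.7×2786 + 20.1×2960 + (z_c − 40.8)×3320
Column B: 0.604×0 + 4.66×2280 + x×2863 + 16.5×2879 + (z_c − 0.604 − 21.16 − x)×3320
The z_c×3320 term appears on both sides and cancels. Collect the known terms of each column as K = Σ(ρt)_known − 3320 × (depth of known layers): K_A = 117166.2 − 3320×40.8 = −18289.8; K_B = 58128.3 − 3320×(0.604 + 21.16) = −14128.18.
Balance: K_A = K_B − x×(3320 − 2863), so x = (K_B − K_A)/(3320 − 2863) = 4161.62/457 = 9.11 km.

9.11 km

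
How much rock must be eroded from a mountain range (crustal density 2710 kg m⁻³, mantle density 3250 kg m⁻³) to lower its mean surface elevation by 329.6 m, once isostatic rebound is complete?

1980 m

Net drop Δ = e − u = e − e ρ_c/ρ_m = e (ρ_m − ρ_c)/ρ_m.
e = Δ ρ_m/(ρ_m − ρ_c) = 329.6 m × 3250/540 = 1980 m.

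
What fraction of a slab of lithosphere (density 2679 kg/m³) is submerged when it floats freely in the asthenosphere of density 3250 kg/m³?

Submerged fraction = ρ_obj/ρ_fluid = 2679/3250 = 0.824.

0.824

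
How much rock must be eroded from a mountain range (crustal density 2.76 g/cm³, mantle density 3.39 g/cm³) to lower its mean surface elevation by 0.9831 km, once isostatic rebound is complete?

5.29 km

Net drop Δ = e − u = e − e ρ_c/ρ_m = e (ρ_m − ρ_c)/ρ_m.
e = Δ ρ_m/(ρ_m − ρ_c) = 0.9831 km × 3.39/0.63 = 5.29 km.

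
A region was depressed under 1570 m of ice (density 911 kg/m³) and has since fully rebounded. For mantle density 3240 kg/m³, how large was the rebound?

441 m

Removing the load lets mantle flow back in; uplift u satisfies ρ_ice t = ρ_m u.
u = t ρ_ice/ρ_m = 1570 m × 911/3240 = 441 m.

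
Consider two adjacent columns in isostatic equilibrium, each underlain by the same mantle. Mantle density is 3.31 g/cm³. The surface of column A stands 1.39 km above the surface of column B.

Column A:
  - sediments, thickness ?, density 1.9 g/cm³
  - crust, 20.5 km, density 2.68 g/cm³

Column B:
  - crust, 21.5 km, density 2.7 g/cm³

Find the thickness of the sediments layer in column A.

Take the compensation level at the base of the deeper column (depth z_c below the surface of column A) and equate Σ ρ_i t_i down to z_c; mantle fills any gap and the z_c terms cancel.
Column A: x×1.9 + 20.5×2.68 + (z_c − 20.5 − x)×3.31
Column B: 1.39×0 + 21.5×2.7 + (z_c − 1.39 − 21.5)×3.31
The z_c×3.31 term appears on both sides and cancels. Collect the known terms of each column as K = Σ(ρt)_known − 3.31 × (depth of known layers): K_A = 54.94 − 3.31×20.5 = −12.915; K_B = 58.05 − 3.31×(1.39 + 21.5) = −17.7159.
Balance: K_A − x×(3.31 − 1.9) = K_B, so x = (K_A − K_B)/(3.31 − 1.9) = 4.8009/1.41 = 3.4 km.

3.4 km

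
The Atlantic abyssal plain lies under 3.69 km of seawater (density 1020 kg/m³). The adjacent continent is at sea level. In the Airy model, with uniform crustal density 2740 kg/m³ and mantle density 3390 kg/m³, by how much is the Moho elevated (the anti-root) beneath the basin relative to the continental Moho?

By Archimedes' principle applied to the lithosphere: replacing crust with seawater at the top is compensated by replacing crust with mantle at the base: d (ρ_c − ρ_w) = a (ρ_m − ρ_c).
a = d (ρ_c − ρ_w)/(ρ_m − ρ_c) = 3.69 km × 1720/650 = 9.76 km.

9.76 km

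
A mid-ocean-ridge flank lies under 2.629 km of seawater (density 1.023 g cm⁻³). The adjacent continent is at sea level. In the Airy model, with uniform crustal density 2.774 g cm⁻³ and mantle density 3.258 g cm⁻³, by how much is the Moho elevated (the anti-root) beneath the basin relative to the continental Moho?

9.51 km

By Archimedes' principle applied to the lithosphere: replacing crust with seawater at the top is compensated by replacing crust with mantle at the base: d (ρ_c − ρ_w) = a (ρ_m − ρ_c).
a = d (ρ_c − ρ_w)/(ρ_m − ρ_c) = 2.629 km × 1.751/0.484 = 9.51 km.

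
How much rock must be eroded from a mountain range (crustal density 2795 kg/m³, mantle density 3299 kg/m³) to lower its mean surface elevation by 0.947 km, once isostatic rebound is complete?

6.2 km

Net drop Δ = e − u = e − e ρ_c/ρ_m = e (ρ_m − ρ_c)/ρ_m.
e = Δ ρ_m/(ρ_m − ρ_c) = 0.947 km × 3299/504 = 6.2 km.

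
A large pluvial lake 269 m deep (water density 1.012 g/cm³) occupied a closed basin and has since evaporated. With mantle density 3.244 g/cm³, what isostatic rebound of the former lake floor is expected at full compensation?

83.9 m

u = d ρ_w/ρ_m = 269 m × 1.012/3.244 = 83.9 m.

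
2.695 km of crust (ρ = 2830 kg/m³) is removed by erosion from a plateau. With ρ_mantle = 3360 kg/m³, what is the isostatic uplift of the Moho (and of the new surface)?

Unloading: uplift u = e ρ_c/ρ_m = 2.695 km × 2830/3360 = 2.27 km.

2.27 km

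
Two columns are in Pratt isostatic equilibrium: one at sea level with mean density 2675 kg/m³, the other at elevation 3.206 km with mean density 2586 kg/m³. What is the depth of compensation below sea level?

ρ_ref D = ρ (D + h) → D (ρ_ref − ρ) = ρ h.
D = ρ h/(ρ_ref − ρ) = 2586 × 3.206 km/(2675 − 2586) = 93.2 km.

93.2 km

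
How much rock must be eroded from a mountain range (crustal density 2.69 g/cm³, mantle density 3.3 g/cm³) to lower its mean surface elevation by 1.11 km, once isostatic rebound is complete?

6 km

Net drop Δ = e − u = e − e ρ_c/ρ_m = e (ρ_m − ρ_c)/ρ_m.
e = Δ ρ_m/(ρ_m − ρ_c) = 1.11 km × 3.3/0.61 = 6 km.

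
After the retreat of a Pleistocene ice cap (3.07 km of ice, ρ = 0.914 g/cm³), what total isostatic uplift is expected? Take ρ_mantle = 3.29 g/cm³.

0.853 km

Removing the load lets mantle flow back in; uplift u satisfies ρ_ice t = ρ_m u.
u = t ρ_ice/ρ_m = 3.07 km × 0.914/3.29 = 0.853 km.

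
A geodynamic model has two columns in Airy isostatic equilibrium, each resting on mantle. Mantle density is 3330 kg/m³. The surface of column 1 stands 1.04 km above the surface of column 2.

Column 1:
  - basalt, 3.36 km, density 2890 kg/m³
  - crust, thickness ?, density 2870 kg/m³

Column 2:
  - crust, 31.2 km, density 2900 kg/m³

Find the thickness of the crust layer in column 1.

Take the compensation level at the base of the deeper column (depth z_c below the surface of column 1) and equate Σ ρ_i t_i down to z_c; mantle fills any gap and the z_c terms cancel.
Column 1: 3.36×2890 + x×2870 + (z_c − 3.36 − x)×3330
Column 2: 1.04×0 + 31.2×2900 + (z_c − 1.04 − 31.2)×3330
The z_c×3330 term appears on both sides and cancels. Collect the known terms of each column as K = Σ(ρt)_known − 3330 × (depth of known layers): K_1 = 9710.4 − 3330×3.36 = −1478.4; K_2 = 90480 − 3330×(1.04 + 31.2) = −16879.2.
Balance: K_1 − x×(3330 − 2870) = K_2, so x = (K_1 − K_2)/(3330 − 2870) = 15400.8/460 = 33.5 km.

33.5 km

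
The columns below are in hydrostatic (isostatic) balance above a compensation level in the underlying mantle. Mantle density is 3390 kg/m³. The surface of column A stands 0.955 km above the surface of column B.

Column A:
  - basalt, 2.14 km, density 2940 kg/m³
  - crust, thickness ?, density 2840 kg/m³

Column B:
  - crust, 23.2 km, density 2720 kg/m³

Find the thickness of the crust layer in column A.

Take the compensation level at the base of the deeper column (depth z_c below the surface of column A) and equate Σ ρ_i t_i down to z_c; mantle fills any gap and the z_c terms cancel.
Column A: 2.14×2940 + x×2840 + (z_c − 2.14 − x)×3390
Column B: 0.955×0 + 23.2×2720 + (z_c − 0.955 − 23.2)×3390
The z_c×3390 term appears on both sides and cancels. Collect the known terms of each column as K = Σ(ρt)_known − 3390 × (depth of known layers): K_A = 6291.6 − 3390×2.14 = −963; K_B = 63104 − 3390×(0.955 + 23.2) = −18781.45.
Balance: K_A − x×(3390 − 2840) = K_B, so x = (K_A − K_B)/(3390 − 2840) = 17818.5/550 = 32.4 km.

32.4 km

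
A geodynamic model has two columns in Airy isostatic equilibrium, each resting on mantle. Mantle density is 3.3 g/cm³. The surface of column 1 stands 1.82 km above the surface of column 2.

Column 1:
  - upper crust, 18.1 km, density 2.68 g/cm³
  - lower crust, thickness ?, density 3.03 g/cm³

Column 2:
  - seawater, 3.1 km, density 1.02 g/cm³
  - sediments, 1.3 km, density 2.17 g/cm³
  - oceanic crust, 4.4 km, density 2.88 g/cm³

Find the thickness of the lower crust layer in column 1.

Take the compensation level at the base of the deeper column (depth z_c below the surface of column 1) and equate Σ ρ_i t_i down to z_c; mantle fills any gap and the z_c terms cancel.
Column 1: 18.1×2.68 + x×3.03 + (z_c − 18.1 − x)×3.3
Column 2: 1.82×0 + 3.1×1.02 + 1.3×2.17 + 4.4×2.88 + (z_c − 1.82 − 8.8)×3.3
The z_c×3.3 term appears on both sides and cancels. Collect the known terms of each column as K = Σ(ρt)_known − 3.3 × (depth of known layers): K_1 = 48.508 − 3.3×18.1 = −11.222; K_2 = 18.655 − 3.3×(1.82 + 8.8) = −16.391.
Balance: K_1 − x×(3.3 − 3.03) = K_2, so x = (K_1 − K_2)/(3.3 − 3.03) = 5.169/0.27 = 19.1 km.

19.1 km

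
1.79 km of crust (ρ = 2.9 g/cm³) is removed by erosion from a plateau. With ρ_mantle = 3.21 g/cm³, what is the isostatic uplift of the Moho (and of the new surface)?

1.62 km

Unloading: uplift u = e ρ_c/ρ_m = 1.79 km × 2.9/3.21 = 1.62 km.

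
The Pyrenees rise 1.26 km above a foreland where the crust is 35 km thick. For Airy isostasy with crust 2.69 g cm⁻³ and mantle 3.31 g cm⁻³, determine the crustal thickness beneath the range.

41.7 km

Root depth r = h ρ_c / (ρ_m − ρ_c) = 1.26 km × 2.69 / 0.62 = 5.467 km.
Total thickness = T + h + r = 35 km + 1.26 km + 5.467 km = 41.7 km.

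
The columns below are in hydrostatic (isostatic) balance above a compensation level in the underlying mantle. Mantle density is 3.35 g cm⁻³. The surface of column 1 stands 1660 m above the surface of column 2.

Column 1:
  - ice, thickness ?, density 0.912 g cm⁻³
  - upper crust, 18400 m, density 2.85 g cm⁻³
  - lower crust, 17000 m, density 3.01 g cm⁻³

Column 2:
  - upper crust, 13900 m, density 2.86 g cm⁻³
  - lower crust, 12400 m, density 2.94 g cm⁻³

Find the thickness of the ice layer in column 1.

1020 m

Take the compensation level at the base of the deeper column (depth z_c below the surface of column 1) and equate Σ ρ_i t_i down to z_c; mantle fills any gap and the z_c terms cancel.
Column 1: x×0.912 + 18400×2.85 + 17000×3.01 + (z_c − 35400 − x)×3.35
Column 2: 1660×0 + 13900×2.86 + 12400×2.94 + (z_c − 1660 − 26300)×3.35
The z_c×3.35 term appears on both sides and cancels. Collect the known terms of each column as K = Σ(ρt)_known − 3.35 × (depth of known layers): K_1 = 103610 − 3.35×35400 = −14980; K_2 = 76210 − 3.35×(1660 + 26300) = −17456.
Balance: K_1 − x×(3.35 − 0.912) = K_2, so x = (K_1 − K_2)/(3.35 − 0.912) = 2476/2.438 = 1020 m.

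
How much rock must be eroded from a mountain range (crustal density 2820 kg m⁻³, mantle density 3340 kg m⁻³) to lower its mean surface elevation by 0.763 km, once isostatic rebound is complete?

Net drop Δ = e − u = e − e ρ_c/ρ_m = e (ρ_m − ρ_c)/ρ_m.
e = Δ ρ_m/(ρ_m − ρ_c) = 0.763 km × 3340/520 = 4.9 km.

4.9 km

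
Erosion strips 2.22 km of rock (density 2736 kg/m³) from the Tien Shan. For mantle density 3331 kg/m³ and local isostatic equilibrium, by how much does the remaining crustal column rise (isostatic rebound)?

Unloading: uplift u = e ρ_c/ρ_m = 2.22 km × 2736/3331 = 1.82 km.

1.82 km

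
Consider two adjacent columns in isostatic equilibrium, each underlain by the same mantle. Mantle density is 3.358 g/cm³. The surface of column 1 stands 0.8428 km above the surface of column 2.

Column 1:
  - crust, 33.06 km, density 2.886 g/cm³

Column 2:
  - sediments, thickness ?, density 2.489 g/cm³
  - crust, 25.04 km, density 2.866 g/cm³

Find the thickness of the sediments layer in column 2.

0.523 km

Take the compensation level at the base of the deeper column (depth z_c below the surface of column 1) and equate Σ ρ_i t_i down to z_c; mantle fills any gap and the z_c terms cancel.
Column 1: 33.06×2.886 + (z_c − 33.06)×3.358
Column 2: 0.8428×0 + x×2.489 + 25.04×2.866 + (z_c − 0.8428 − 25.04 − x)×3.358
The z_c×3.358 term appears on both sides and cancels. Collect the known terms of each column as K = Σ(ρt)_known − 3.358 × (depth of known layers): K_1 = 95.41116 − 3.358×33.06 = −15.60432; K_2 = 71.76464 − 3.358×(0.8428 + 25.04) = −15.1498024.
Balance: K_1 = K_2 − x×(3.358 − 2.489), so x = (K_2 − K_1)/(3.358 − 2.489) = 0.454518/0.869 = 0.523 km.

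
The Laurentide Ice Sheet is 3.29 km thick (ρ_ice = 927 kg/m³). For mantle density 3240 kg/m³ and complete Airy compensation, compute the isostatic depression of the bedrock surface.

Balancing pressure at the compensation depth: the ice load ρ_ice t is balanced by mantle displaced below, ρ_m s.
s = t ρ_ice / ρ_m = 3.29 km × 927/3240 = 0.941 km.

0.941 km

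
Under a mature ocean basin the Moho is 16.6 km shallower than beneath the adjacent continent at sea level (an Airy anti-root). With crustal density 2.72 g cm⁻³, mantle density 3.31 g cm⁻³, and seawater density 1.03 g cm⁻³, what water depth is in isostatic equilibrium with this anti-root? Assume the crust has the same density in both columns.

Replacing a thickness d of crust by seawater at the top must be balanced by replacing crust with mantle at the base: d (ρ_c − ρ_w) = a (ρ_m − ρ_c).
d = a (ρ_m − ρ_c)/(ρ_c − ρ_w) = 16.6 km × 0.59/1.69 = 5.8 km.

5.8 km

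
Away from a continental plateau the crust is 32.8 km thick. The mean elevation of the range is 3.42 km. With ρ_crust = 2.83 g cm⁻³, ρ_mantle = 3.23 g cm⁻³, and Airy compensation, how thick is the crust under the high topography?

Root depth r = h ρ_c / (ρ_m − ρ_c) = 3.42 km × 2.83 / 0.4 = 24.2 km.
Total thickness = T + h + r = 32.8 km + 3.42 km + 24.2 km = 60.4 km.

60.4 km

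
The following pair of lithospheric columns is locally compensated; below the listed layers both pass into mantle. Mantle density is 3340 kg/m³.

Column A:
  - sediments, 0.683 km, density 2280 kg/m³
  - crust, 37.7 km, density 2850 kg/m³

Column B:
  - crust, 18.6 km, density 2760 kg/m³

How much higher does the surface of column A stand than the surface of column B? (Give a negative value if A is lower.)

2.52 km

For any compensation level in the mantle, the mantle terms cancel and isostasy reduces to e = (Σt_A − Σt_B) − (Σ(ρt)_A − Σ(ρt)_B) / ρ_m.
Σt_A = 38.383 km; Σt_B = 18.6 km; Σ(ρt)_A = 109002.24; Σ(ρt)_B = 51336 (in km·kg/m³).
e = (38.383 − 18.6) − (109002.24 − 51336) / 3340 = 2.52 km.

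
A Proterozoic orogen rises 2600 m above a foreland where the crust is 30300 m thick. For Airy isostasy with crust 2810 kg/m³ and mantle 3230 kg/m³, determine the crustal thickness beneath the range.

Root depth r = h ρ_c / (ρ_m − ρ_c) = 2600 m × 2810 / 420 = 17400 m.
Total thickness = T + h + r = 30300 m + 2600 m + 17400 m = 50300 m.

50300 m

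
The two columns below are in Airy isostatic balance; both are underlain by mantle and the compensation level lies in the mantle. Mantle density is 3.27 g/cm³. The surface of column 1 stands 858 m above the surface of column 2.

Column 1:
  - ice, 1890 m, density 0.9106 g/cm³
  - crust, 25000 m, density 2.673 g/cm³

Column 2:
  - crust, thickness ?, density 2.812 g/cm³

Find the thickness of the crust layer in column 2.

Take the compensation level at the base of the deeper column (depth z_c below the surface of column 1) and equate Σ ρ_i t_i down to z_c; mantle fills any gap and the z_c terms cancel.
Column 1: 1890×0.9106 + 25000×2.673 + (z_c − 26890)×3.27
Column 2: 858×0 + x×2.812 + (z_c − 858 − 0 − x)×3.27
The z_c×3.27 term appears on both sides and cancels. Collect the known terms of each column as K = Σ(ρt)_known − 3.27 × (depth of known layers): K_1 = 68546.034 − 3.27×26890 = −19384.266; K_2 = 0 − 3.27×(858 + 0) = −2805.66.
Balance: K_1 = K_2 − x×(3.27 − 2.812), so x = (K_2 − K_1)/(3.27 − 2.812) = 16578.6/0.458 = 36200 m.

36200 m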